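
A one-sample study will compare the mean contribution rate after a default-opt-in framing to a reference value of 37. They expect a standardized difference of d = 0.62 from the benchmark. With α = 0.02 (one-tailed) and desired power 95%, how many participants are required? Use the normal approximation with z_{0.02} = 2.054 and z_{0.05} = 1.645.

For a one-sample test: n = ((z_{α} + z_β) / d)².
z_{α} + z_β = 2.054 + 1.645 = 3.699.
n = (3.699 / 0.62)² = 5.966² = 35.59.
Round up.

n = 36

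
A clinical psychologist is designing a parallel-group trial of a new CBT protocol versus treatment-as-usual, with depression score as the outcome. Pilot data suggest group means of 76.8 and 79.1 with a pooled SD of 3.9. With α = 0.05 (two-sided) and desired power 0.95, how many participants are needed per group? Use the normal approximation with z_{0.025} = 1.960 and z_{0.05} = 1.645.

Cohen's d = |M₁ − M₂| / SD_pooled = |76.8 − 79.1| / 3.9 = 2.3 / 3.9 = 0.590.
For two independent groups with equal n: n = 2·((z_{α/2} + z_β) / d)².
z_{α/2} + z_β = 1.960 + 1.645 = 3.605.
n = 2 × (3.605 / 0.590)² = 2 × 6.110² = 2 × 37.33 = 74.7.
Round up to the next whole participant.

n = 75 per group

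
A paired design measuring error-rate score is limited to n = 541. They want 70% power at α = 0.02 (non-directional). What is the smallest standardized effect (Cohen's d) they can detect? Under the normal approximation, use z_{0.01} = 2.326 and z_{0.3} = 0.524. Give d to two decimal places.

d_min ≈ 0.12

For a single sample (or paired design) of n = 541: d_min = (z_{α/2} + z_β)/√n.
z-sum = 2.326 + 0.524 = 2.850.
d_min = 2.850 / √541 = 2.850 / 23.259 = 0.123.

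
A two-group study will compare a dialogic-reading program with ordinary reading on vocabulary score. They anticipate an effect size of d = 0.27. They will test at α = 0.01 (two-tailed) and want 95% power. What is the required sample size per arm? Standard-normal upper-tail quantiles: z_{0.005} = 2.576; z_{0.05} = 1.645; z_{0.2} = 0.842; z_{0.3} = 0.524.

n = 489 per group

For two independent groups with equal n: n = 2·((z_{α/2} + z_β) / d)².
z_{α/2} + z_β = 2.576 + 1.645 = 4.221.
n = 2 × (4.221 / 0.27)² = 2 × 15.633² = 2 × 244.40 = 488.8.
Round up to the next whole participant.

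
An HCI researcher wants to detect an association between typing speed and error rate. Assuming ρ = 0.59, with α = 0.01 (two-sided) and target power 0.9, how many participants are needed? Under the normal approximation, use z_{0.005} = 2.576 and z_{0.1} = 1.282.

n = 36

Fisher's z: C = ½·ln((1+r)/(1−r)) = ½·ln(3.8780) = 0.6777.
n = ((z_{α/2} + z_β)/C)² + 3.
(2.576 + 1.282) / 0.6777 = 3.858 / 0.6777 = 5.693.
n = 5.693² + 3 = 32.41 + 3 = 35.4.
Round up.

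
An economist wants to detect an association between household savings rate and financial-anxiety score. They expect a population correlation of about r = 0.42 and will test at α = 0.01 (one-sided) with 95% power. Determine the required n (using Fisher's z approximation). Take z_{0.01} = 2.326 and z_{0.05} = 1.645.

Fisher's z: C = ½·ln((1+r)/(1−r)) = ½·ln(2.4483) = 0.4477.
n = ((z_{α} + z_β)/C)² + 3.
(2.326 + 1.645) / 0.4477 = 3.971 / 0.4477 = 8.870.
n = 8.870² + 3 = 78.67 + 3 = 81.7.
Round up.

n = 82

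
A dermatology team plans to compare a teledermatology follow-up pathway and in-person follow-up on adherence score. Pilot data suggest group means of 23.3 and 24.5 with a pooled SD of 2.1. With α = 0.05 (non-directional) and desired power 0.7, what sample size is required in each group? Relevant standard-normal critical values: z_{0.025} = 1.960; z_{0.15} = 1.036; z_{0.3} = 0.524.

n = 38 per group

Cohen's d = |M₁ − M₂| / SD_pooled = |23.3 − 24.5| / 2.1 = 1.2 / 2.1 = 0.571.
For two independent groups with equal n: n = 2·((z_{α/2} + z_β) / d)².
z_{α/2} + z_β = 1.960 + 0.524 = 2.484.
n = 2 × (2.484 / 0.571)² = 2 × 4.350² = 2 × 18.92 = 37.8.
Round up to the next whole participant.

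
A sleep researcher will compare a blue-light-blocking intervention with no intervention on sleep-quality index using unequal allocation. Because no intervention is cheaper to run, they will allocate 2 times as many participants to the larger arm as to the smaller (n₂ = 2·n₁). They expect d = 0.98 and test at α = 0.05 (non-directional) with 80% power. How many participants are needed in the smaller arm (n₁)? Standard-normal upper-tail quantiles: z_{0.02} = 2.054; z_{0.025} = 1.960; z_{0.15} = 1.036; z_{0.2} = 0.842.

n₁ = 13

With allocation ratio k = n₂/n₁ = 2, Var(x̄₁−x̄₂) = σ²(1/n₁ + 1/(k·n₁)) = σ²·(k+1)/(k·n₁).
So n₁ = (1 + 1/k)·((z_{α/2} + z_β)/d)² = 1.500 × (2.802/0.98)².
n₁ = 1.500 × 8.17 = 12.3.
Round up: n₁ = 13, giving n₂ = 2 × 13 = 26.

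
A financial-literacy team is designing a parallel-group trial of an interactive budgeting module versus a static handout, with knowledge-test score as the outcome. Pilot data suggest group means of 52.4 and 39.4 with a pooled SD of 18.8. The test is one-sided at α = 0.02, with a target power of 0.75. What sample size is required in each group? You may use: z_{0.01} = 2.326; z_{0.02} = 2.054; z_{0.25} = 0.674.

n = 32 per group

Cohen's d = |M₁ − M₂| / SD_pooled = |52.4 − 39.4| / 18.8 = 13.0 / 18.8 = 0.691.
For two independent groups with equal n: n = 2·((z_{α} + z_β) / d)².
z_{α} + z_β = 2.054 + 0.674 = 2.728.
n = 2 × (2.728 / 0.691)² = 2 × 3.948² = 2 × 15.59 = 31.2.
Round up to the next whole participant.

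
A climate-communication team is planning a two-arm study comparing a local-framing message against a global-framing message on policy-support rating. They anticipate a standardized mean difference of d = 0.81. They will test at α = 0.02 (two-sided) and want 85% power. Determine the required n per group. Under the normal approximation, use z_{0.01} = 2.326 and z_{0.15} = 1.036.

For two independent groups with equal n: n = 2·((z_{α/2} + z_β) / d)².
z_{α/2} + z_β = 2.326 + 1.036 = 3.362.
n = 2 × (3.362 / 0.81)² = 2 × 4.151² = 2 × 17.23 = 34.5.
Round up to the next whole participant.

n = 35 per group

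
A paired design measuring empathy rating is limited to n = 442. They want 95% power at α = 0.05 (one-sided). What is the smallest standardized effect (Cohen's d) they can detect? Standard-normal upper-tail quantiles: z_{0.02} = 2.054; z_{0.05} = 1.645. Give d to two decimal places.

For a single sample (or paired design) of n = 442: d_min = (z_{α} + z_β)/√n.
z-sum = 1.645 + 1.645 = 3.290.
d_min = 3.290 / √442 = 3.290 / 21.024 = 0.156.

d_min ≈ 0.16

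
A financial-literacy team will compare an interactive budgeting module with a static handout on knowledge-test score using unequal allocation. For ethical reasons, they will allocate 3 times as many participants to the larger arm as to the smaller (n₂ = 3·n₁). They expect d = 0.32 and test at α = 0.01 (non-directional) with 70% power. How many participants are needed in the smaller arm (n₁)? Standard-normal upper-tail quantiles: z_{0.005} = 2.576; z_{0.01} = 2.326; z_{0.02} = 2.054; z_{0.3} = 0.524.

n₁ = 126

With allocation ratio k = n₂/n₁ = 3, Var(x̄₁−x̄₂) = σ²(1/n₁ + 1/(k·n₁)) = σ²·(k+1)/(k·n₁).
So n₁ = (1 + 1/k)·((z_{α/2} + z_β)/d)² = 1.333 × (3.100/0.32)².
n₁ = 1.333 × 93.85 = 125.1.
Round up: n₁ = 126, giving n₂ = 3 × 126 = 378.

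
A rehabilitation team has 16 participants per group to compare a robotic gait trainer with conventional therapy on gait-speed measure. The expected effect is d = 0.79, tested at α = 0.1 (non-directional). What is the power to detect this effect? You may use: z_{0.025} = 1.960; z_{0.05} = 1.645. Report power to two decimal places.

For two equal groups, power = Φ(d·√(n/2) − z_{α/2}).
d·√(n/2) = 0.79 × √(16/2) = 0.79 × 2.828 = 2.234.
z_β = 2.234 − 1.645 = 0.589.
Power = Φ(0.589) = 0.722.

power ≈ 0.72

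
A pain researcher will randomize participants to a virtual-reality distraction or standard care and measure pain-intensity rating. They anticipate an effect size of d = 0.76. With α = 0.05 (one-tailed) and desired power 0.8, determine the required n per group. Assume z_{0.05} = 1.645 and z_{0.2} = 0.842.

n = 22 per group

For two independent groups with equal n: n = 2·((z_{α} + z_β) / d)².
z_{α} + z_β = 1.645 + 0.842 = 2.487.
n = 2 × (2.487 / 0.76)² = 2 × 3.272² = 2 × 10.71 = 21.4.
Round up to the next whole participant.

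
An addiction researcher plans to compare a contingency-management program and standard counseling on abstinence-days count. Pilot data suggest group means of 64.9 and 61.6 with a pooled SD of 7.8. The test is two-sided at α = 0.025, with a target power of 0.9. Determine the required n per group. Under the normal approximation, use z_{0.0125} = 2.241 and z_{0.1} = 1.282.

n = 139 per group

Cohen's d = |M₁ − M₂| / SD_pooled = |64.9 − 61.6| / 7.8 = 3.3 / 7.8 = 0.423.
For two independent groups with equal n: n = 2·((z_{α/2} + z_β) / d)².
z_{α/2} + z_β = 2.241 + 1.282 = 3.523.
n = 2 × (3.523 / 0.423)² = 2 × 8.329² = 2 × 69.37 = 138.7.
Round up to the next whole participant.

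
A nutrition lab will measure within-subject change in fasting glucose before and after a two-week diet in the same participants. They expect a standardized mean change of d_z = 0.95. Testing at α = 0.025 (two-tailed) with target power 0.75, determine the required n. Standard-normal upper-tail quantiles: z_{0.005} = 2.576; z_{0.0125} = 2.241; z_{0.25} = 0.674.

For a paired (one-sample on differences) test: n = ((z_{α/2} + z_β) / d)².
z_{α/2} + z_β = 2.241 + 0.674 = 2.915.
n = (2.915 / 0.95)² = 3.068² = 9.42.
Round up.

n = 10 pairs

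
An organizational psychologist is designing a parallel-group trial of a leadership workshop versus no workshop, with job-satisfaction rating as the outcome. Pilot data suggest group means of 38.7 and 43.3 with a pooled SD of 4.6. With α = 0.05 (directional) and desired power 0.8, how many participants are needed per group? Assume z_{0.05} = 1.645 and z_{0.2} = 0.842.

n = 13 per group

Cohen's d = |M₁ − M₂| / SD_pooled = |38.7 − 43.3| / 4.6 = 4.6 / 4.6 = 1.000.
For two independent groups with equal n: n = 2·((z_{α} + z_β) / d)².
z_{α} + z_β = 1.645 + 0.842 = 2.487.
n = 2 × (2.487 / 1.000)² = 2 × 2.487² = 2 × 6.19 = 12.4.
Round up to the next whole participant.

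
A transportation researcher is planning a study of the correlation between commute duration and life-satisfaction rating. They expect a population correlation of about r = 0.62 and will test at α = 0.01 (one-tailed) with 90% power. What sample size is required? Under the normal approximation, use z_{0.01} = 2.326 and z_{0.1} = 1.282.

n = 28

Fisher's z: C = ½·ln((1+r)/(1−r)) = ½·ln(4.2632) = 0.7250.
n = ((z_{α} + z_β)/C)² + 3.
(2.326 + 1.282) / 0.7250 = 3.608 / 0.7250 = 4.977.
n = 4.977² + 3 = 24.77 + 3 = 27.8.
Round up.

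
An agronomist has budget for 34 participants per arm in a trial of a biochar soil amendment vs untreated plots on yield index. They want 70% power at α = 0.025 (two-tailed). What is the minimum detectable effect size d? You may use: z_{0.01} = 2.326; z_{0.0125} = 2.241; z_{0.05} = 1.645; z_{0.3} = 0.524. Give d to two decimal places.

d_min ≈ 0.67

For two independent groups of n = 34 each: d_min = (z_{α/2} + z_β)·√(2/n).
z-sum = 2.241 + 0.524 = 2.765.
d_min = 2.765 × √(2/34) = 2.765 × 0.2425 = 0.671.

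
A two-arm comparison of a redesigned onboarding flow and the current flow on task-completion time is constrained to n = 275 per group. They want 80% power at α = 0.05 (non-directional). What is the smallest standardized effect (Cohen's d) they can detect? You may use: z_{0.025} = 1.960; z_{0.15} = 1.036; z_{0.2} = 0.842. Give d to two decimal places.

d_min ≈ 0.24

For two independent groups of n = 275 each: d_min = (z_{α/2} + z_β)·√(2/n).
z-sum = 1.960 + 0.842 = 2.802.
d_min = 2.802 × √(2/275) = 2.802 × 0.0853 = 0.239.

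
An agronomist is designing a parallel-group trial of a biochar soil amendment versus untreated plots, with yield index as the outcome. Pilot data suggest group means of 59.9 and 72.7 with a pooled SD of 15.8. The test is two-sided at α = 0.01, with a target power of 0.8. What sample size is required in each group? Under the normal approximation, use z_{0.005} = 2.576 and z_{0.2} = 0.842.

n = 36 per group

Cohen's d = |M₁ − M₂| / SD_pooled = |59.9 − 72.7| / 15.8 = 12.8 / 15.8 = 0.810.
For two independent groups with equal n: n = 2·((z_{α/2} + z_β) / d)².
z_{α/2} + z_β = 2.576 + 0.842 = 3.418.
n = 2 × (3.418 / 0.810)² = 2 × 4.220² = 2 × 17.81 = 35.6.
Round up to the next whole participant.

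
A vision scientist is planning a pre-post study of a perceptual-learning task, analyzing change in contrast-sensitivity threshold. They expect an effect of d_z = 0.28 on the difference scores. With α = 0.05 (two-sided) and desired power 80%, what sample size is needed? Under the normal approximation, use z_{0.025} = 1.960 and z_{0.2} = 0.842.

n = 101 pairs

For a paired (one-sample on differences) test: n = ((z_{α/2} + z_β) / d)².
z_{α/2} + z_β = 1.960 + 0.842 = 2.802.
n = (2.802 / 0.28)² = 10.007² = 100.14.
Round up.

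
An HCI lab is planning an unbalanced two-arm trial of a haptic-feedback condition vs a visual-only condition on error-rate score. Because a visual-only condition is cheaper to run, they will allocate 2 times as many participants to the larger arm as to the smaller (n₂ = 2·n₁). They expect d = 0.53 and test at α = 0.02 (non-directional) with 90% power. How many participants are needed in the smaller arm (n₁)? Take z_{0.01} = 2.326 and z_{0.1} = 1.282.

With allocation ratio k = n₂/n₁ = 2, Var(x̄₁−x̄₂) = σ²(1/n₁ + 1/(k·n₁)) = σ²·(k+1)/(k·n₁).
So n₁ = (1 + 1/k)·((z_{α/2} + z_β)/d)² = 1.500 × (3.608/0.53)².
n₁ = 1.500 × 46.34 = 69.5.
Round up: n₁ = 70, giving n₂ = 2 × 70 = 140.

n₁ = 70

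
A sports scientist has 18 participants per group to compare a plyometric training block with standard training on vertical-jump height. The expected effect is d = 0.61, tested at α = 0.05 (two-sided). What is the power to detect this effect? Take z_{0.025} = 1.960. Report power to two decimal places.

power ≈ 0.45

For two equal groups, power = Φ(d·√(n/2) − z_{α/2}).
d·√(n/2) = 0.61 × √(18/2) = 0.61 × 3.000 = 1.830.
z_β = 1.830 − 1.960 = -0.130.
Power = Φ(-0.130) = 0.448.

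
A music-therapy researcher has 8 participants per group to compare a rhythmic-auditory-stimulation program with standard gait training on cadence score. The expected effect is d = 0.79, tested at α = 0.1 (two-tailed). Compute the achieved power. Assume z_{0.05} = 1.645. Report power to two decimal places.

power ≈ 0.47

For two equal groups, power = Φ(d·√(n/2) − z_{α/2}).
d·√(n/2) = 0.79 × √(8/2) = 0.79 × 2.000 = 1.580.
z_β = 1.580 − 1.645 = -0.065.
Power = Φ(-0.065) = 0.474.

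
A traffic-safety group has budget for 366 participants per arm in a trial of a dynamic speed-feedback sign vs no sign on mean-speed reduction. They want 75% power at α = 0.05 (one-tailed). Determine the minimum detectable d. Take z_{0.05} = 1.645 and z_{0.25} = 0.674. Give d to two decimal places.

For two independent groups of n = 366 each: d_min = (z_{α} + z_β)·√(2/n).
z-sum = 1.645 + 0.674 = 2.319.
d_min = 2.319 × √(2/366) = 2.319 × 0.0739 = 0.171.

d_min ≈ 0.17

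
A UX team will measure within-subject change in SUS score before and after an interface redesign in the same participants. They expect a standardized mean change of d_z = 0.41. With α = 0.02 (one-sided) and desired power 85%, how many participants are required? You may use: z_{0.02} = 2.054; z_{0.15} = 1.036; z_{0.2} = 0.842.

n = 57 pairs

For a paired (one-sample on differences) test: n = ((z_{α} + z_β) / d)².
z_{α} + z_β = 2.054 + 1.036 = 3.090.
n = (3.090 / 0.41)² = 7.537² = 56.80.
Round up.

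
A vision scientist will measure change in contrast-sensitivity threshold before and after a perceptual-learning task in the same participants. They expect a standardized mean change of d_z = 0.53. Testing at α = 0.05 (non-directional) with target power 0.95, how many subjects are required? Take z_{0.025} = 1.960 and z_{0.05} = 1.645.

n = 47 pairs

For a paired (one-sample on differences) test: n = ((z_{α/2} + z_β) / d)².
z_{α/2} + z_β = 1.960 + 1.645 = 3.605.
n = (3.605 / 0.53)² = 6.802² = 46.27.
Round up.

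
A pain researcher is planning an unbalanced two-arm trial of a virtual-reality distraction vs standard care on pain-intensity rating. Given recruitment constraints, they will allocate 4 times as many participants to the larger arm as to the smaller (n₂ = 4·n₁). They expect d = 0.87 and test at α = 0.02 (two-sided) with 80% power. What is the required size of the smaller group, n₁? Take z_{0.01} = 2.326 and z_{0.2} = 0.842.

With allocation ratio k = n₂/n₁ = 4, Var(x̄₁−x̄₂) = σ²(1/n₁ + 1/(k·n₁)) = σ²·(k+1)/(k·n₁).
So n₁ = (1 + 1/k)·((z_{α/2} + z_β)/d)² = 1.250 × (3.168/0.87)².
n₁ = 1.250 × 13.26 = 16.6.
Round up: n₁ = 17, giving n₂ = 4 × 17 = 68.

n₁ = 17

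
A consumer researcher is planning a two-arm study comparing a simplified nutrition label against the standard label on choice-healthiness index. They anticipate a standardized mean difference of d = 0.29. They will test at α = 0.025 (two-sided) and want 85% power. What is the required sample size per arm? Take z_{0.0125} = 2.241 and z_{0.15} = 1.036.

n = 256 per group

For two independent groups with equal n: n = 2·((z_{α/2} + z_β) / d)².
z_{α/2} + z_β = 2.241 + 1.036 = 3.277.
n = 2 × (3.277 / 0.29)² = 2 × 11.300² = 2 × 127.69 = 255.4.
Round up to the next whole participant.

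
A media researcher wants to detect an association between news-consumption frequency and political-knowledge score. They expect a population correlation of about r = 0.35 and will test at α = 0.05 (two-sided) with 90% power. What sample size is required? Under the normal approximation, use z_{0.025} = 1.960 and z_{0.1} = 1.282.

n = 82

Fisher's z: C = ½·ln((1+r)/(1−r)) = ½·ln(2.0769) = 0.3654.
n = ((z_{α/2} + z_β)/C)² + 3.
(1.960 + 1.282) / 0.3654 = 3.242 / 0.3654 = 8.872.
n = 8.872² + 3 = 78.72 + 3 = 81.7.
Round up.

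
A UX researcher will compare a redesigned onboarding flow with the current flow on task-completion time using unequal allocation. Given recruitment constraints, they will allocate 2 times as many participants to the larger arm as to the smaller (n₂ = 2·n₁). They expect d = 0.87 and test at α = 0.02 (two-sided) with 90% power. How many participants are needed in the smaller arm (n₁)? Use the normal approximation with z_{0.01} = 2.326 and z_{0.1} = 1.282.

With allocation ratio k = n₂/n₁ = 2, Var(x̄₁−x̄₂) = σ²(1/n₁ + 1/(k·n₁)) = σ²·(k+1)/(k·n₁).
So n₁ = (1 + 1/k)·((z_{α/2} + z_β)/d)² = 1.500 × (3.608/0.87)².
n₁ = 1.500 × 17.20 = 25.8.
Round up: n₁ = 26, giving n₂ = 2 × 26 = 52.

n₁ = 26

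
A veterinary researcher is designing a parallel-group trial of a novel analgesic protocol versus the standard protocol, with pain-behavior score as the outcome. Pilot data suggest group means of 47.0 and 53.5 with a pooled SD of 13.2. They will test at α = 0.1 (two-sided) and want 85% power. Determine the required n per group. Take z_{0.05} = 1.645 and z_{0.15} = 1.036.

Cohen's d = |M₁ − M₂| / SD_pooled = |47.0 − 53.5| / 13.2 = 6.5 / 13.2 = 0.492.
For two independent groups with equal n: n = 2·((z_{α/2} + z_β) / d)².
z_{α/2} + z_β = 1.645 + 1.036 = 2.681.
n = 2 × (2.681 / 0.492)² = 2 × 5.449² = 2 × 29.69 = 59.4.
Round up to the next whole participant.

n = 60 per group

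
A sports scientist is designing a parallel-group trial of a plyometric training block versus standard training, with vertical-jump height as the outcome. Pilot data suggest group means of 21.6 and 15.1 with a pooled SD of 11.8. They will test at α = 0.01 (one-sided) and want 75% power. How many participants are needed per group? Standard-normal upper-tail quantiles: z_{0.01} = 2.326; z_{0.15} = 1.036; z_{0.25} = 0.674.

n = 60 per group

Cohen's d = |M₁ − M₂| / SD_pooled = |21.6 − 15.1| / 11.8 = 6.5 / 11.8 = 0.551.
For two independent groups with equal n: n = 2·((z_{α} + z_β) / d)².
z_{α} + z_β = 2.326 + 0.674 = 3.000.
n = 2 × (3.000 / 0.551)² = 2 × 5.445² = 2 × 29.64 = 59.3.
Round up to the next whole participant.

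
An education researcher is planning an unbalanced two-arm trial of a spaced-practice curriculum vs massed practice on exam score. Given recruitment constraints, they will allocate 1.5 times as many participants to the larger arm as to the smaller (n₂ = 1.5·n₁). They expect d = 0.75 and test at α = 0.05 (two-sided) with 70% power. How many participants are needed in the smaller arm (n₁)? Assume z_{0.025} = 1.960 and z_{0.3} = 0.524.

With allocation ratio k = n₂/n₁ = 1.5, Var(x̄₁−x̄₂) = σ²(1/n₁ + 1/(k·n₁)) = σ²·(k+1)/(k·n₁).
So n₁ = (1 + 1/k)·((z_{α/2} + z_β)/d)² = 1.667 × (2.484/0.75)².
n₁ = 1.667 × 10.97 = 18.3.
Round up: n₁ = 19, giving n₂ = ⌈1.5 × 19⌉ = ⌈28.5⌉ = 29.

n₁ = 19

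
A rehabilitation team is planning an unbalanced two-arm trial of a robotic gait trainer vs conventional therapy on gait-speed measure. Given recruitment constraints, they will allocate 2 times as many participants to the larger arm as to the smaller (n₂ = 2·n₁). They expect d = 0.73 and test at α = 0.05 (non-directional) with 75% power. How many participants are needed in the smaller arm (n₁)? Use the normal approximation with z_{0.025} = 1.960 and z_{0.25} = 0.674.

n₁ = 20

With allocation ratio k = n₂/n₁ = 2, Var(x̄₁−x̄₂) = σ²(1/n₁ + 1/(k·n₁)) = σ²·(k+1)/(k·n₁).
So n₁ = (1 + 1/k)·((z_{α/2} + z_β)/d)² = 1.500 × (2.634/0.73)².
n₁ = 1.500 × 13.02 = 19.5.
Round up: n₁ = 20, giving n₂ = 2 × 20 = 40.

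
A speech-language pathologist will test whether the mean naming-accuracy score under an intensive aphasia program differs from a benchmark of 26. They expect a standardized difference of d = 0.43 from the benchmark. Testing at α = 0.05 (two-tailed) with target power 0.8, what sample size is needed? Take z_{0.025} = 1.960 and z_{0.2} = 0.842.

n = 43

For a one-sample test: n = ((z_{α/2} + z_β) / d)².
z_{α/2} + z_β = 1.960 + 0.842 = 2.802.
n = (2.802 / 0.43)² = 6.516² = 42.46.
Round up.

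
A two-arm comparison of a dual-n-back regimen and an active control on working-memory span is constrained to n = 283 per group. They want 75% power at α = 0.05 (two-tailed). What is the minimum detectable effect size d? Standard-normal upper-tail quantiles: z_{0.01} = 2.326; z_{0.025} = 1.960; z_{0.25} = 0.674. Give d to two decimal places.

For two independent groups of n = 283 each: d_min = (z_{α/2} + z_β)·√(2/n).
z-sum = 1.960 + 0.674 = 2.634.
d_min = 2.634 × √(2/283) = 2.634 × 0.0841 = 0.221.

d_min ≈ 0.22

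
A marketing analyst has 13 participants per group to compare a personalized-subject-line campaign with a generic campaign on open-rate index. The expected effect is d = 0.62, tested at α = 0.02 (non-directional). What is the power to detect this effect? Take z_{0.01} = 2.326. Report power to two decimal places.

power ≈ 0.23

For two equal groups, power = Φ(d·√(n/2) − z_{α/2}).
d·√(n/2) = 0.62 × √(13/2) = 0.62 × 2.550 = 1.581.
z_β = 1.581 − 2.326 = -0.745.
Power = Φ(-0.745) = 0.228.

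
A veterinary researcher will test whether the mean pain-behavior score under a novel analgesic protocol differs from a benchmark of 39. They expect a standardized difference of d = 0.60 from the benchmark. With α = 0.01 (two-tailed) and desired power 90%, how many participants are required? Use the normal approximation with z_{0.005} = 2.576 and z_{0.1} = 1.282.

n = 42

For a one-sample test: n = ((z_{α/2} + z_β) / d)².
z_{α/2} + z_β = 2.576 + 1.282 = 3.858.
n = (3.858 / 0.60)² = 6.430² = 41.34.
Round up.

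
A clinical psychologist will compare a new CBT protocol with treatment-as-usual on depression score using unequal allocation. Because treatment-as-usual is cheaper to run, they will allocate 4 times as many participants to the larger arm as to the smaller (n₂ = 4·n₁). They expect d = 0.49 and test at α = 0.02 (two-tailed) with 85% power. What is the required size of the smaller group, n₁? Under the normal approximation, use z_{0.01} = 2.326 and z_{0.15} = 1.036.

n₁ = 59

With allocation ratio k = n₂/n₁ = 4, Var(x̄₁−x̄₂) = σ²(1/n₁ + 1/(k·n₁)) = σ²·(k+1)/(k·n₁).
So n₁ = (1 + 1/k)·((z_{α/2} + z_β)/d)² = 1.250 × (3.362/0.49)².
n₁ = 1.250 × 47.08 = 58.8.
Round up: n₁ = 59, giving n₂ = 4 × 59 = 236.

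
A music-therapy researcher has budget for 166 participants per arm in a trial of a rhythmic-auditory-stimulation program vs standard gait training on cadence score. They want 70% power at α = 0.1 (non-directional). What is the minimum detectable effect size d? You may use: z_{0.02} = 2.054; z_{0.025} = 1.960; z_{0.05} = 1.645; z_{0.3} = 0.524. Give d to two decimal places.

For two independent groups of n = 166 each: d_min = (z_{α/2} + z_β)·√(2/n).
z-sum = 1.645 + 0.524 = 2.169.
d_min = 2.169 × √(2/166) = 2.169 × 0.1098 = 0.238.

d_min ≈ 0.24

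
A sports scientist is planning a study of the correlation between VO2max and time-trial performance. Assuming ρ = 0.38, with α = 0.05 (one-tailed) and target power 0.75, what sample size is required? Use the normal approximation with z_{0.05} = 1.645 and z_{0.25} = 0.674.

n = 37

Fisher's z: C = ½·ln((1+r)/(1−r)) = ½·ln(2.2258) = 0.4001.
n = ((z_{α} + z_β)/C)² + 3.
(1.645 + 0.674) / 0.4001 = 2.319 / 0.4001 = 5.796.
n = 5.796² + 3 = 33.59 + 3 = 36.6.
Round up.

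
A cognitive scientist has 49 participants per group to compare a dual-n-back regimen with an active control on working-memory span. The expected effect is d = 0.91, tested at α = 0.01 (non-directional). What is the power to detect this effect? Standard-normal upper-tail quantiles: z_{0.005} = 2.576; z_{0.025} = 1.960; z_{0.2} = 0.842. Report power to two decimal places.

For two equal groups, power = Φ(d·√(n/2) − z_{α/2}).
d·√(n/2) = 0.91 × √(49/2) = 0.91 × 4.950 = 4.504.
z_β = 4.504 − 2.576 = 1.928.
Power = Φ(1.928) = 0.973.

power ≈ 0.97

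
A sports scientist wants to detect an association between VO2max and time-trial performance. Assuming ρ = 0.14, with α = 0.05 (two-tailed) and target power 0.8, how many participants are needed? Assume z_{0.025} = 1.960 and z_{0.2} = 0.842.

n = 399

Fisher's z: C = ½·ln((1+r)/(1−r)) = ½·ln(1.3256) = 0.1409.
n = ((z_{α/2} + z_β)/C)² + 3.
(1.960 + 0.842) / 0.1409 = 2.802 / 0.1409 = 19.886.
n = 19.886² + 3 = 395.47 + 3 = 398.5.
Round up.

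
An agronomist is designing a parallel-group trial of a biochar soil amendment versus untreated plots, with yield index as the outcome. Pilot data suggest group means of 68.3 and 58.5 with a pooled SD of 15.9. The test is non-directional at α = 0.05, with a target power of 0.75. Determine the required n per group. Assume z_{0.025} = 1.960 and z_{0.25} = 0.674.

Cohen's d = |M₁ − M₂| / SD_pooled = |68.3 − 58.5| / 15.9 = 9.8 / 15.9 = 0.616.
For two independent groups with equal n: n = 2·((z_{α/2} + z_β) / d)².
z_{α/2} + z_β = 1.960 + 0.674 = 2.634.
n = 2 × (2.634 / 0.616)² = 2 × 4.276² = 2 × 18.28 = 36.6.
Round up to the next whole participant.

n = 37 per group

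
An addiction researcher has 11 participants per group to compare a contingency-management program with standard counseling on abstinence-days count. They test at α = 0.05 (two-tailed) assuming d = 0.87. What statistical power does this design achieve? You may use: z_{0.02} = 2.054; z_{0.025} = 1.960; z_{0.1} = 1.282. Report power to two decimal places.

power ≈ 0.53

For two equal groups, power = Φ(d·√(n/2) − z_{α/2}).
d·√(n/2) = 0.87 × √(11/2) = 0.87 × 2.345 = 2.040.
z_β = 2.040 − 1.960 = 0.080.
Power = Φ(0.080) = 0.532.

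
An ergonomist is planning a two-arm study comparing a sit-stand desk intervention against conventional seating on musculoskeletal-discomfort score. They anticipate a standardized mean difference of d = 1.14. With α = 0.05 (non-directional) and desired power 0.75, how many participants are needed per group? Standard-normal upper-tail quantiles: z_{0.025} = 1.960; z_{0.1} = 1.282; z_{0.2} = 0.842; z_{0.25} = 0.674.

n = 11 per group

For two independent groups with equal n: n = 2·((z_{α/2} + z_β) / d)².
z_{α/2} + z_β = 1.960 + 0.674 = 2.634.
n = 2 × (2.634 / 1.14)² = 2 × 2.311² = 2 × 5.34 = 10.7.
Round up to the next whole participant.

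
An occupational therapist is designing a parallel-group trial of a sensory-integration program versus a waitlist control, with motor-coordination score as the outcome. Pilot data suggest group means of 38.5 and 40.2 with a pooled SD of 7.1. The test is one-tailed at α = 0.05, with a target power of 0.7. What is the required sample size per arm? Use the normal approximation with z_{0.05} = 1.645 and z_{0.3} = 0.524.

Cohen's d = |M₁ − M₂| / SD_pooled = |38.5 − 40.2| / 7.1 = 1.7 / 7.1 = 0.239.
For two independent groups with equal n: n = 2·((z_{α} + z_β) / d)².
z_{α} + z_β = 1.645 + 0.524 = 2.169.
n = 2 × (2.169 / 0.239)² = 2 × 9.075² = 2 × 82.36 = 164.7.
Round up to the next whole participant.

n = 165 per group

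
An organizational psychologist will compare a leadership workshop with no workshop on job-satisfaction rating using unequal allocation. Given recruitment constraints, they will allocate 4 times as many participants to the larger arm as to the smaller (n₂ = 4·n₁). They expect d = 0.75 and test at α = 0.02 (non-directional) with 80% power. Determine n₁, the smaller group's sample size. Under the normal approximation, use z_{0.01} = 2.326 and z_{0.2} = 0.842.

n₁ = 23

With allocation ratio k = n₂/n₁ = 4, Var(x̄₁−x̄₂) = σ²(1/n₁ + 1/(k·n₁)) = σ²·(k+1)/(k·n₁).
So n₁ = (1 + 1/k)·((z_{α/2} + z_β)/d)² = 1.250 × (3.168/0.75)².
n₁ = 1.250 × 17.84 = 22.3.
Round up: n₁ = 23, giving n₂ = 4 × 23 = 92.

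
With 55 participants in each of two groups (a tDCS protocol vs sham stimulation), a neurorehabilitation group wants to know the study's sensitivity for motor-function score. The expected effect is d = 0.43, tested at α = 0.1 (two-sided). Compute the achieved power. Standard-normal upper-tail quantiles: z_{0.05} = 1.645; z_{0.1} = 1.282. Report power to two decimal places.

power ≈ 0.73

For two equal groups, power = Φ(d·√(n/2) − z_{α/2}).
d·√(n/2) = 0.43 × √(55/2) = 0.43 × 5.244 = 2.255.
z_β = 2.255 − 1.645 = 0.610.
Power = Φ(0.610) = 0.729.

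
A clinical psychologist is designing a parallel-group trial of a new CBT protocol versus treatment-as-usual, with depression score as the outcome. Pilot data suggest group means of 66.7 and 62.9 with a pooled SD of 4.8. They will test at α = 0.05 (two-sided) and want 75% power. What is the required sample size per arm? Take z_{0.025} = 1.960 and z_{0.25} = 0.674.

Cohen's d = |M₁ − M₂| / SD_pooled = |66.7 − 62.9| / 4.8 = 3.8 / 4.8 = 0.792.
For two independent groups with equal n: n = 2·((z_{α/2} + z_β) / d)².
z_{α/2} + z_β = 1.960 + 0.674 = 2.634.
n = 2 × (2.634 / 0.792)² = 2 × 3.326² = 2 × 11.06 = 22.1.
Round up to the next whole participant.

n = 23 per group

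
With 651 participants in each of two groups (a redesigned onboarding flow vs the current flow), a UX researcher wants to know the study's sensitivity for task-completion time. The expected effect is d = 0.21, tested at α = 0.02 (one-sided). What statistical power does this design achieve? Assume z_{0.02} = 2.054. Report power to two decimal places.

power ≈ 0.96

For two equal groups, power = Φ(d·√(n/2) − z_{α}).
d·√(n/2) = 0.21 × √(651/2) = 0.21 × 18.042 = 3.789.
z_β = 3.789 − 2.054 = 1.735.
Power = Φ(1.735) = 0.959.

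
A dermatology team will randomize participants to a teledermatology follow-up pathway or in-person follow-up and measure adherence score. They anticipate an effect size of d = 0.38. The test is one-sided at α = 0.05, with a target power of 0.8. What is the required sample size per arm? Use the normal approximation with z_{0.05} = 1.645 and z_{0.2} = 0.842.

For two independent groups with equal n: n = 2·((z_{α} + z_β) / d)².
z_{α} + z_β = 1.645 + 0.842 = 2.487.
n = 2 × (2.487 / 0.38)² = 2 × 6.545² = 2 × 42.83 = 85.7.
Round up to the next whole participant.

n = 86 per group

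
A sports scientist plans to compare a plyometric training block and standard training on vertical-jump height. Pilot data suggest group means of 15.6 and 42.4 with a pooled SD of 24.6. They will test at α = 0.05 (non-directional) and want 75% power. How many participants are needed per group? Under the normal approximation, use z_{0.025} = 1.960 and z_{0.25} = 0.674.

Cohen's d = |M₁ − M₂| / SD_pooled = |15.6 − 42.4| / 24.6 = 26.8 / 24.6 = 1.089.
For two independent groups with equal n: n = 2·((z_{α/2} + z_β) / d)².
z_{α/2} + z_β = 1.960 + 0.674 = 2.634.
n = 2 × (2.634 / 1.089)² = 2 × 2.419² = 2 × 5.85 = 11.7.
Round up to the next whole participant.

n = 12 per group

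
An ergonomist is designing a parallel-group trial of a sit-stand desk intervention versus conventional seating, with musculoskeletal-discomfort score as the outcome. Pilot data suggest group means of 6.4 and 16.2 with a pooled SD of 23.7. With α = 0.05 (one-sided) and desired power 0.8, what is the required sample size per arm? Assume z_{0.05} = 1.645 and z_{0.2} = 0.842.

n = 73 per group

Cohen's d = |M₁ − M₂| / SD_pooled = |6.4 − 16.2| / 23.7 = 9.8 / 23.7 = 0.414.
For two independent groups with equal n: n = 2·((z_{α} + z_β) / d)².
z_{α} + z_β = 1.645 + 0.842 = 2.487.
n = 2 × (2.487 / 0.414)² = 2 × 6.007² = 2 × 36.09 = 72.2.
Round up to the next whole participant.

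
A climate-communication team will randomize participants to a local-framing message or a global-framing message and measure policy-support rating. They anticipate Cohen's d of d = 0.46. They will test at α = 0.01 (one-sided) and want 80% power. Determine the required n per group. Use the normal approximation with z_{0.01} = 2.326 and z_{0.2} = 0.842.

n = 95 per group

For two independent groups with equal n: n = 2·((z_{α} + z_β) / d)².
z_{α} + z_β = 2.326 + 0.842 = 3.168.
n = 2 × (3.168 / 0.46)² = 2 × 6.887² = 2 × 47.43 = 94.9.
Round up to the next whole participant.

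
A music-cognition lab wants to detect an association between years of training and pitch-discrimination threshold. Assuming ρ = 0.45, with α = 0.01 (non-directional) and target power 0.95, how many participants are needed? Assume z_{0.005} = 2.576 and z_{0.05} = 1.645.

Fisher's z: C = ½·ln((1+r)/(1−r)) = ½·ln(2.6364) = 0.4847.
n = ((z_{α/2} + z_β)/C)² + 3.
(2.576 + 1.645) / 0.4847 = 4.221 / 0.4847 = 8.708.
n = 8.708² + 3 = 75.84 + 3 = 78.8.
Round up.

n = 79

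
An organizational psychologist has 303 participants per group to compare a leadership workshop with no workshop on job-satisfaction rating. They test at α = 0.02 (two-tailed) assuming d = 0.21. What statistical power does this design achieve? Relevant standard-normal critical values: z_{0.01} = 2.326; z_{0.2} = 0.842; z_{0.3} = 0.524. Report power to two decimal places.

For two equal groups, power = Φ(d·√(n/2) − z_{α/2}).
d·√(n/2) = 0.21 × √(303/2) = 0.21 × 12.309 = 2.585.
z_β = 2.585 − 2.326 = 0.259.
Power = Φ(0.259) = 0.602.

power ≈ 0.60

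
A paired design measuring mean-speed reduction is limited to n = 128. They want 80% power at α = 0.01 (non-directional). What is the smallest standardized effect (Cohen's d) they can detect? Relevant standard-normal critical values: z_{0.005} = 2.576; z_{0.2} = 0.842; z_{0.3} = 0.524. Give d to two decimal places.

d_min ≈ 0.30

For a single sample (or paired design) of n = 128: d_min = (z_{α/2} + z_β)/√n.
z-sum = 2.576 + 0.842 = 3.418.
d_min = 3.418 / √128 = 3.418 / 11.314 = 0.302.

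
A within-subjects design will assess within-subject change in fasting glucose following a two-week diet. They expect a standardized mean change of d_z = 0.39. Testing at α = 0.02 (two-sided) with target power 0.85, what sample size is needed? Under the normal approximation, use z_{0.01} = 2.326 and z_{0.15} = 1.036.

n = 75 pairs

For a paired (one-sample on differences) test: n = ((z_{α/2} + z_β) / d)².
z_{α/2} + z_β = 2.326 + 1.036 = 3.362.
n = (3.362 / 0.39)² = 8.621² = 74.31.
Round up.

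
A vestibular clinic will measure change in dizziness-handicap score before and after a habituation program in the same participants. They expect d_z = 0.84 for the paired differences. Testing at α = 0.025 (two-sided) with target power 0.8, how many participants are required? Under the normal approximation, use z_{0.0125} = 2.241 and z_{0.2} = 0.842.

n = 14 pairs

For a paired (one-sample on differences) test: n = ((z_{α/2} + z_β) / d)².
z_{α/2} + z_β = 2.241 + 0.842 = 3.083.
n = (3.083 / 0.84)² = 3.670² = 13.47.
Round up.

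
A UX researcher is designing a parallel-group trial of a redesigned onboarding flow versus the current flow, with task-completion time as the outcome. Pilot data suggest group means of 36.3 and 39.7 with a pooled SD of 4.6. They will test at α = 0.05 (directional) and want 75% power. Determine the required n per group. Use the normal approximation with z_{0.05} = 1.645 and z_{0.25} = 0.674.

n = 20 per group

Cohen's d = |M₁ − M₂| / SD_pooled = |36.3 − 39.7| / 4.6 = 3.4 / 4.6 = 0.739.
For two independent groups with equal n: n = 2·((z_{α} + z_β) / d)².
z_{α} + z_β = 1.645 + 0.674 = 2.319.
n = 2 × (2.319 / 0.739)² = 2 × 3.138² = 2 × 9.85 = 19.7.
Round up to the next whole participant.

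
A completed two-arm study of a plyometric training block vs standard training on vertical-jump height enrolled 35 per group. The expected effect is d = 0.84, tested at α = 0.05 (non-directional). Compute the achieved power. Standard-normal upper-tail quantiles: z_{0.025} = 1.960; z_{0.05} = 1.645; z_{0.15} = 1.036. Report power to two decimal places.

For two equal groups, power = Φ(d·√(n/2) − z_{α/2}).
d·√(n/2) = 0.84 × √(35/2) = 0.84 × 4.183 = 3.514.
z_β = 3.514 − 1.960 = 1.554.
Power = Φ(1.554) = 0.940.

power ≈ 0.94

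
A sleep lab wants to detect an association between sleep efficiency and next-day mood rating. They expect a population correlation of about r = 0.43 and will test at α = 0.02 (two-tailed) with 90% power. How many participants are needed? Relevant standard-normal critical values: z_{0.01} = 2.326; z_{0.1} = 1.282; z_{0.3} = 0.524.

n = 65

Fisher's z: C = ½·ln((1+r)/(1−r)) = ½·ln(2.5088) = 0.4599.
n = ((z_{α/2} + z_β)/C)² + 3.
(2.326 + 1.282) / 0.4599 = 3.608 / 0.4599 = 7.845.
n = 7.845² + 3 = 61.55 + 3 = 64.5.
Round up.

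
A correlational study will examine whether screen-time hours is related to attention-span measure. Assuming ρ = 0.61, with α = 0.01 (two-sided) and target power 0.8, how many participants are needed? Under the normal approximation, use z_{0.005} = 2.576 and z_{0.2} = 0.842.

n = 27

Fisher's z: C = ½·ln((1+r)/(1−r)) = ½·ln(4.1282) = 0.7089.
n = ((z_{α/2} + z_β)/C)² + 3.
(2.576 + 0.842) / 0.7089 = 3.418 / 0.7089 = 4.822.
n = 4.822² + 3 = 23.25 + 3 = 26.2.
Round up.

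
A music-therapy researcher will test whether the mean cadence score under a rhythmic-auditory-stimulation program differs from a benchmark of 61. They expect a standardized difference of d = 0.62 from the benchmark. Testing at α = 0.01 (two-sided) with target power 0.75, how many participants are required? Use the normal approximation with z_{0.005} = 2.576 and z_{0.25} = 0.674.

n = 28

For a one-sample test: n = ((z_{α/2} + z_β) / d)².
z_{α/2} + z_β = 2.576 + 0.674 = 3.250.
n = (3.250 / 0.62)² = 5.242² = 27.48.
Round up.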